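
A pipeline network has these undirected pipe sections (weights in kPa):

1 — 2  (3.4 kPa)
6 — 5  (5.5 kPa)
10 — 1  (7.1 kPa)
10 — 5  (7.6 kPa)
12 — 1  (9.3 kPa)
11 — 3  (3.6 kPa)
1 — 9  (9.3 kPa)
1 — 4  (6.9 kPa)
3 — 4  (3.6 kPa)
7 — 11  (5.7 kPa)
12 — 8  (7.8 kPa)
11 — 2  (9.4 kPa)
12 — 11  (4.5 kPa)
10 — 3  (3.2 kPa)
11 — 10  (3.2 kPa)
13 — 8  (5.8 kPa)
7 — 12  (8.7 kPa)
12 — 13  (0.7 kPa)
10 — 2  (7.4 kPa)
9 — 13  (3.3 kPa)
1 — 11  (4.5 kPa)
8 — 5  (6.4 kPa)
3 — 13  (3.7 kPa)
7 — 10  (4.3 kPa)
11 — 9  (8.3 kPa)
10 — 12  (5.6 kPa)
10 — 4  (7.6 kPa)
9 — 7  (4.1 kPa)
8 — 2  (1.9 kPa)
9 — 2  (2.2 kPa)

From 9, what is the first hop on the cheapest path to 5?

2

Enumerating some paths:
9 - 2 - 10 - 5: 2.2+7.4+7.6 = 17.2
9 - 13 - 8 - 5: 3.3+5.8+6.4 = 15.5
9 - 7 - 10 - 5: 4.1+4.3+7.6 = 16
9 - 2 - 8 - 5: 2.2+1.9+6.4 = 10.5
Cheapest is 9 - 2 - 8 - 5 at 10.5 kPa.
So from 9 the first move is to 2.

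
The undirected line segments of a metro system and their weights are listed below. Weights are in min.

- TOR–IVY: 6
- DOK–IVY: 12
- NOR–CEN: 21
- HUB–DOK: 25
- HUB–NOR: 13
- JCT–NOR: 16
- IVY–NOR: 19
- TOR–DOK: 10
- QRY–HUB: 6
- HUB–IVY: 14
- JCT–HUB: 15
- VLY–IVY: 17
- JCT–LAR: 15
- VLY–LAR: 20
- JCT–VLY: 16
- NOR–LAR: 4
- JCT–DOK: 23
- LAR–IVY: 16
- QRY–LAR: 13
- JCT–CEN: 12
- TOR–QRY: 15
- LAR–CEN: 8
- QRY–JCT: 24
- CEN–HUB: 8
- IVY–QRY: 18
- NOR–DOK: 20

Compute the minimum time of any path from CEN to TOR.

Shortest distances from CEN:
CEN: 0
LAR: 8  (via CEN)
HUB: 8  (via CEN)
NOR: 12  (via LAR)
JCT: 12  (via CEN)
QRY: 14  (via HUB)
IVY: 22  (via HUB)
VLY: 28  (via LAR)
TOR: 28  (via IVY)
Shortest route: CEN–HUB–IVY–TOR = 28 min.

28 min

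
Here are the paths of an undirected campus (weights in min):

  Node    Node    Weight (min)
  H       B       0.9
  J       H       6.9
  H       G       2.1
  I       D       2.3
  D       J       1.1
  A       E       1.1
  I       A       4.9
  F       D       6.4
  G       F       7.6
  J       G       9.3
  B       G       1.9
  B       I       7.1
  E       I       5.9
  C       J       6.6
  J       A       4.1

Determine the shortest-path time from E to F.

Candidate routes:
E - A - J - D - F: 1.1+4.1+1.1+6.4 = 12.7
E - I - D - F: 5.9+2.3+6.4 = 14.6
Cheapest is E - A - J - D - F at 12.7 min.

12.7 min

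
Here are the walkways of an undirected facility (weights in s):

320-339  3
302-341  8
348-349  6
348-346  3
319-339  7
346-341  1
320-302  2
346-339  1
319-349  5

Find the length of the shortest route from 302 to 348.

9 s

Compare a few routes:
302 - 341 - 346 - 348: 8+1+3 = 12
302 - 320 - 339 - 346 - 348: 2+3+1+3 = 9
The minimum is 9 s via 302 - 320 - 339 - 346 - 348.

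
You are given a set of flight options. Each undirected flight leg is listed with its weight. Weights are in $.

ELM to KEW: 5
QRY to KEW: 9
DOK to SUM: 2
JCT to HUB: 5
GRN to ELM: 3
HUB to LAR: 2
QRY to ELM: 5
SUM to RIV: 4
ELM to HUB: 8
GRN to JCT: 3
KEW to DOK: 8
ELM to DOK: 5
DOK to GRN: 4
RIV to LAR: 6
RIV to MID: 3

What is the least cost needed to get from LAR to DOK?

Compare a few routes:
LAR → HUB → JCT → GRN → DOK: 2+5+3+4 = 14
LAR → HUB → ELM → DOK: 2+8+5 = 15
LAR → RIV → SUM → DOK: 6+4+2 = 12
The minimum is $12 via LAR → RIV → SUM → DOK.

$12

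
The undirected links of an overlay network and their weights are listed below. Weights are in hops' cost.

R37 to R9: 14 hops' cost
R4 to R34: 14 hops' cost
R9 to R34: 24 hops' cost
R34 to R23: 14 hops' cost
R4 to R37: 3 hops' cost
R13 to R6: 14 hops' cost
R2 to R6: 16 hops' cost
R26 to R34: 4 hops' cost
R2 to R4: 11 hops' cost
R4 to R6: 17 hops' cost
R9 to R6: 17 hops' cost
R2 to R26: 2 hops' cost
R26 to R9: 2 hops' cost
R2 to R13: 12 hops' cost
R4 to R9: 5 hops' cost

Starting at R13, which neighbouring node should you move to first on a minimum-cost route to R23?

R2

Compare a few routes:
R13–R2–R26–R9–R4–R34–R23: 12+2+2+5+14+14 = 49
R13–R2–R4–R9–R26–R34–R23: 12+11+5+2+4+14 = 48
R13–R2–R26–R34–R23: 12+2+4+14 = 32
R13–R6–R2–R26–R34–R23: 14+16+2+4+14 = 50
The minimum is 32 hops' cost via R13–R2–R26–R34–R23.
So from R13 the first move is to R2.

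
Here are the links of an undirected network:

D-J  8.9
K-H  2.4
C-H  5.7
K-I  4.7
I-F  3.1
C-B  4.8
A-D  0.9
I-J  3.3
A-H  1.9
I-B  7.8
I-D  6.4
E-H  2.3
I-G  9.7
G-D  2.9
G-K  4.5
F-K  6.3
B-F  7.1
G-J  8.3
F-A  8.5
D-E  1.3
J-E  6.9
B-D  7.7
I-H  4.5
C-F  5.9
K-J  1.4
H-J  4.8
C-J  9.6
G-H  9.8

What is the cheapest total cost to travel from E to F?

Compare a few routes:
E - D - A - F: 1.3+0.9+8.5 = 10.7
E - H - I - F: 2.3+4.5+3.1 = 9.9
The minimum is 9.9 via E - H - I - F.

9.9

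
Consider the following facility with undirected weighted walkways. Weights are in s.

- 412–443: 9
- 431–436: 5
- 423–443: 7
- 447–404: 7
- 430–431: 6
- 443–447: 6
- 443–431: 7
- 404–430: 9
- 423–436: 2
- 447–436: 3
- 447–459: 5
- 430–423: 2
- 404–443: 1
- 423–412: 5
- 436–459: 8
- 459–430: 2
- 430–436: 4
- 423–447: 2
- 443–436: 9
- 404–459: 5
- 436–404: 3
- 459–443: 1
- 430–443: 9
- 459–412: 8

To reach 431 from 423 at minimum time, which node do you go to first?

Candidate routes:
423–430–436–431: 2+4+5 = 11
423–447–436–431: 2+3+5 = 10
423–436–431: 2+5 = 7
423–430–431: 2+6 = 8
The minimum is 7 s via 423–436–431.
So from 423 the first move is to 436.

436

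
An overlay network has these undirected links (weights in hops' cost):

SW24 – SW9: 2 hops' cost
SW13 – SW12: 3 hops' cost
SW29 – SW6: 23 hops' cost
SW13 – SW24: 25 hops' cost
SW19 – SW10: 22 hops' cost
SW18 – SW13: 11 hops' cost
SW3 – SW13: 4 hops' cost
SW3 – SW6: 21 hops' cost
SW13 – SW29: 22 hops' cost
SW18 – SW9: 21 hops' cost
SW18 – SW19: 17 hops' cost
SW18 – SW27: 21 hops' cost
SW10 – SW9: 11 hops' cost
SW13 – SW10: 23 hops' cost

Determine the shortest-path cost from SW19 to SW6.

53 hops' cost

Settle nodes by increasing distance from SW19:
SW19: 0
SW18: 17  (via SW19)
SW10: 22  (via SW19)
SW13: 28  (via SW18)
SW12: 31  (via SW13)
SW3: 32  (via SW13)
SW9: 33  (via SW10)
SW24: 35  (via SW9)
SW27: 38  (via SW18)
SW29: 50  (via SW13)
SW6: 53  (via SW3)
Shortest route: SW19 → SW18 → SW13 → SW3 → SW6 = 53 hops' cost.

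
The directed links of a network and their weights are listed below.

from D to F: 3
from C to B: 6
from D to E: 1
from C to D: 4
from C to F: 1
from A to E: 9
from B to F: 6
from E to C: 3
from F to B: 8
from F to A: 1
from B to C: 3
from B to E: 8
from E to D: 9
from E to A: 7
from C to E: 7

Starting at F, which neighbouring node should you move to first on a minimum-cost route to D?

Candidate routes:
F → B → E → C → D: 8+8+3+4 = 23
F → B → C → D: 8+3+4 = 15
F → A → E → D: 1+9+9 = 19
F → A → E → C → D: 1+9+3+4 = 17
Cheapest is F → B → C → D at 15.
So from F the first move is to B.

B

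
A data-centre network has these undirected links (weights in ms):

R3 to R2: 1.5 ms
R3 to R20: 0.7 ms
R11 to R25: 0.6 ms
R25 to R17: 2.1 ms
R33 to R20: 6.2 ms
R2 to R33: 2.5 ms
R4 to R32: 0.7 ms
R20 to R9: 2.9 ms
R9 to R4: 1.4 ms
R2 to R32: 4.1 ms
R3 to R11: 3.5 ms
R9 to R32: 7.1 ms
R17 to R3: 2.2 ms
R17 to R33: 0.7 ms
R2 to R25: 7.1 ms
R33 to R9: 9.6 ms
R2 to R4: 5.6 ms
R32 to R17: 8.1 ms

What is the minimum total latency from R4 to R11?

Shortest distances from R4:
R4: 0
R32: 0.7  (via R4)
R9: 1.4  (via R4)
R20: 4.3  (via R9)
R2: 4.8  (via R32)
R3: 5  (via R20)
R17: 7.2  (via R3)
R33: 7.3  (via R2)
R11: 8.5  (via R3)
Shortest route: R4–R9–R20–R3–R11 = 8.5 ms.

8.5 ms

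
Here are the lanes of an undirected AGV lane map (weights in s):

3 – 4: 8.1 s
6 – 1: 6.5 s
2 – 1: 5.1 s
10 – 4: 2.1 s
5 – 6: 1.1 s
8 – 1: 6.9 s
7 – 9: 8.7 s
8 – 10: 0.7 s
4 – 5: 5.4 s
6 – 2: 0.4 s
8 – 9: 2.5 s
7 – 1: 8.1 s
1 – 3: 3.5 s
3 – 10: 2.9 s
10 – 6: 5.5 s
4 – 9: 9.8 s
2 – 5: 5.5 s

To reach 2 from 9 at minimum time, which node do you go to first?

8

Candidate routes:
9 - 8 - 10 - 6 - 2: 2.5+0.7+5.5+0.4 = 9.1
9 - 8 - 10 - 4 - 5 - 6 - 2: 2.5+0.7+2.1+5.4+1.1+0.4 = 12.2
The minimum is 9.1 s via 9 - 8 - 10 - 6 - 2.
So from 9 the first move is to 8.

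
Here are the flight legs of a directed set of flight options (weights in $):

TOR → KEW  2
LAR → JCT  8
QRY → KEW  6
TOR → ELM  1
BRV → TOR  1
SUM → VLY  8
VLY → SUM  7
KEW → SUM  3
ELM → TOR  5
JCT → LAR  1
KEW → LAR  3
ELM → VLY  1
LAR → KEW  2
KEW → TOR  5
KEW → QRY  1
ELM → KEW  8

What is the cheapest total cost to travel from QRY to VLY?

Running Dijkstra from QRY:
QRY: 0
KEW: 6  (via QRY)
SUM: 9  (via KEW)
LAR: 9  (via KEW)
TOR: 11  (via KEW)
ELM: 12  (via TOR)
VLY: 13  (via ELM)
Shortest route: QRY–KEW–TOR–ELM–VLY = $13.

$13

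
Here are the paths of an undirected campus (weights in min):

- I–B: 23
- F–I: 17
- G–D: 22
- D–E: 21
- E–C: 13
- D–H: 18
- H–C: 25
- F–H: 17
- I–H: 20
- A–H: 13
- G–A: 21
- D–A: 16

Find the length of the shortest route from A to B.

56 min

Running Dijkstra from A:
A: 0
H: 13  (via A)
D: 16  (via A)
G: 21  (via A)
F: 30  (via H)
I: 33  (via H)
E: 37  (via D)
C: 38  (via H)
B: 56  (via I)
Shortest route: A–H–I–B = 56 min.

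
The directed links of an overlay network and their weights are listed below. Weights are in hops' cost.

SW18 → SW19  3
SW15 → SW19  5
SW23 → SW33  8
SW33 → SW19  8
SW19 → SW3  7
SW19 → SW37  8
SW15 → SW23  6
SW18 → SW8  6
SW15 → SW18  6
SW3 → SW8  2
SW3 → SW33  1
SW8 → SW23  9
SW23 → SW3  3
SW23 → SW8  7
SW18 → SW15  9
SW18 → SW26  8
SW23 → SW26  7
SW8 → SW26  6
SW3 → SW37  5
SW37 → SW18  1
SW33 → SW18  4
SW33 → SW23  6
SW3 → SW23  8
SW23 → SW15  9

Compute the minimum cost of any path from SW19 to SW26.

15 hops' cost

Running Dijkstra from SW19:
SW19: 0
SW3: 7  (via SW19)
SW37: 8  (via SW19)
SW33: 8  (via SW3)
SW8: 9  (via SW3)
SW18: 9  (via SW37)
SW23: 14  (via SW33)
SW26: 15  (via SW8)
Shortest route: SW19–SW3–SW8–SW26 = 15 hops' cost.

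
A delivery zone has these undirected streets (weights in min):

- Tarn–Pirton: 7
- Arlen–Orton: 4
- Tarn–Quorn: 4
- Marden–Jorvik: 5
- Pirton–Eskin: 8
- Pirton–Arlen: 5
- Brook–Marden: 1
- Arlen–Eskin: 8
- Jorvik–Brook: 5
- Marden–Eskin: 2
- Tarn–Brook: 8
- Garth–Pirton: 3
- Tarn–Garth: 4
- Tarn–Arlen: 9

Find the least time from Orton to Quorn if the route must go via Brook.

Shortest Orton→Brook: Orton → Arlen → Eskin → Marden → Brook = 15
Best Brook to Quorn: Brook → Tarn → Quorn costing 12
Total via Brook: 15 + 12 = 27 min.

27 min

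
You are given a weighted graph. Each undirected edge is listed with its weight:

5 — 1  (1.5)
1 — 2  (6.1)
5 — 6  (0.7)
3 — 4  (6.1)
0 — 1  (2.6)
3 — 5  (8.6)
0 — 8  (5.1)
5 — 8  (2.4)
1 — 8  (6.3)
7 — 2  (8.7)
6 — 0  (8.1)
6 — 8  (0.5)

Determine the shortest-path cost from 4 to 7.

31

Settle nodes by increasing distance from 4:
4: 0
3: 6.1  (via 4)
5: 14.7  (via 3)
6: 15.4  (via 5)
8: 15.9  (via 6)
1: 16.2  (via 5)
0: 18.8  (via 1)
2: 22.3  (via 1)
7: 31  (via 2)
Shortest route: 4 → 3 → 5 → 1 → 2 → 7 = 31.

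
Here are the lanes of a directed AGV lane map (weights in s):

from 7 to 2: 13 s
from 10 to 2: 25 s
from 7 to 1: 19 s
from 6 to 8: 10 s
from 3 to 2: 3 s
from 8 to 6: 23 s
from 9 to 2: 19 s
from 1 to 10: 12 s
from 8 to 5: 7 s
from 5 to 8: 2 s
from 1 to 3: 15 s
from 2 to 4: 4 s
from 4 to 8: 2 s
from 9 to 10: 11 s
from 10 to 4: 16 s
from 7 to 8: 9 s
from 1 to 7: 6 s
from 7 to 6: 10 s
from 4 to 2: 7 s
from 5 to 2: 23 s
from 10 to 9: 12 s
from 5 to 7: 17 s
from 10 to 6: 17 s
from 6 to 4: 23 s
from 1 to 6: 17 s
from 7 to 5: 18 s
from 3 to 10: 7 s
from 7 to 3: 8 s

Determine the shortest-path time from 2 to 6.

Enumerating some paths:
2 - 4 - 8 - 5 - 7 - 1 - 6: 4+2+7+17+19+17 = 66
2 - 4 - 8 - 5 - 7 - 3 - 10 - 6: 4+2+7+17+8+7+17 = 62
2 - 4 - 8 - 5 - 7 - 6: 4+2+7+17+10 = 40
2 - 4 - 8 - 6: 4+2+23 = 29
Cheapest is 2 - 4 - 8 - 6 at 29 s.

29 s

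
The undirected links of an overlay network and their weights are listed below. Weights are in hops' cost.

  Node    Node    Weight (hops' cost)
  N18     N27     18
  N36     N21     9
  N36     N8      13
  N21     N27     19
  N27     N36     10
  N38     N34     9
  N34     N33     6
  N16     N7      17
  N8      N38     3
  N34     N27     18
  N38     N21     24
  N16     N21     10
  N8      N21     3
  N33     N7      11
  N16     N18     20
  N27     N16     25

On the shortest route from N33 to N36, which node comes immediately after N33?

N34

Candidate routes:
N33 → N34 → N38 → N8 → N21 → N36: 6+9+3+3+9 = 30
N33 → N34 → N38 → N8 → N36: 6+9+3+13 = 31
Cheapest is N33 → N34 → N38 → N8 → N21 → N36 at 30 hops' cost.
So from N33 the first move is to N34.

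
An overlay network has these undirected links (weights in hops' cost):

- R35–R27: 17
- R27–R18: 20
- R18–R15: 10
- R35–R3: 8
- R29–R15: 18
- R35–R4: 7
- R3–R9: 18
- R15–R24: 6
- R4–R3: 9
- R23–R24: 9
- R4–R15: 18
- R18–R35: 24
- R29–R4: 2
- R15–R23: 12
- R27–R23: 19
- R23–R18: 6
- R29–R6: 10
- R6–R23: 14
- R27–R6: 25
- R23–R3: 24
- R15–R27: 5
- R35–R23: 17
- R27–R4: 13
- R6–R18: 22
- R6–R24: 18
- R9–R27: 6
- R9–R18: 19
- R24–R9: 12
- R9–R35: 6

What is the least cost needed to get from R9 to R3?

14 hops' cost

Shortest distances from R9:
R9: 0
R35: 6  (via R9)
R27: 6  (via R9)
R15: 11  (via R27)
R24: 12  (via R9)
R4: 13  (via R35)
R3: 14  (via R35)
Shortest route: R9–R35–R3 = 14 hops' cost.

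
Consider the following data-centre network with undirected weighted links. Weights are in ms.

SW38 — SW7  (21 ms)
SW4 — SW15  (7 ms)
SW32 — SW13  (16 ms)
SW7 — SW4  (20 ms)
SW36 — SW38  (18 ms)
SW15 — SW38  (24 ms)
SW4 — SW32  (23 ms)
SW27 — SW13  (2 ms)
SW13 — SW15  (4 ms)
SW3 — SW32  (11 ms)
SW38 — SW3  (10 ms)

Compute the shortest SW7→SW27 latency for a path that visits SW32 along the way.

Shortest SW7→SW32: SW7 → SW38 → SW3 → SW32 = 42
Shortest SW32→SW27: SW32 → SW13 → SW27 = 18
Total via SW32: 42 + 18 = 60 ms.

60 ms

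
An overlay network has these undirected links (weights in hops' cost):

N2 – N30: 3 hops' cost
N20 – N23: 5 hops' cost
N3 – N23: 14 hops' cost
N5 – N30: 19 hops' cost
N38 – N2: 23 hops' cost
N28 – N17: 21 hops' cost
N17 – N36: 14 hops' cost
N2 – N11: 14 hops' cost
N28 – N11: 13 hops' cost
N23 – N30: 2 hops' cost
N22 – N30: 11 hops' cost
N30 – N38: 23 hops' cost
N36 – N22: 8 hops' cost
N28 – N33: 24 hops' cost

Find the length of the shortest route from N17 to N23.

Compare a few routes:
N17 → N36 → N22 → N30 → N23: 14+8+11+2 = 35
N17 → N28 → N11 → N2 → N30 → N23: 21+13+14+3+2 = 53
The minimum is 35 hops' cost via N17 → N36 → N22 → N30 → N23.

35 hops' cost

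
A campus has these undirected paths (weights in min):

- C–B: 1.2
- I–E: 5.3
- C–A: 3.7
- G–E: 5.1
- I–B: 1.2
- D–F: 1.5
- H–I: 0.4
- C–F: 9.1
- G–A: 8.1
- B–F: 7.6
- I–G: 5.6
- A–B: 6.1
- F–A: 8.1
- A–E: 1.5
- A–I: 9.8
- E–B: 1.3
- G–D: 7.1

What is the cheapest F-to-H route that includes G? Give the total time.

14.6 min

Shortest F→G: F–D–G = 8.6
Best G to H: G–I–H costing 6
Total via G: 8.6 + 6 = 14.6 min.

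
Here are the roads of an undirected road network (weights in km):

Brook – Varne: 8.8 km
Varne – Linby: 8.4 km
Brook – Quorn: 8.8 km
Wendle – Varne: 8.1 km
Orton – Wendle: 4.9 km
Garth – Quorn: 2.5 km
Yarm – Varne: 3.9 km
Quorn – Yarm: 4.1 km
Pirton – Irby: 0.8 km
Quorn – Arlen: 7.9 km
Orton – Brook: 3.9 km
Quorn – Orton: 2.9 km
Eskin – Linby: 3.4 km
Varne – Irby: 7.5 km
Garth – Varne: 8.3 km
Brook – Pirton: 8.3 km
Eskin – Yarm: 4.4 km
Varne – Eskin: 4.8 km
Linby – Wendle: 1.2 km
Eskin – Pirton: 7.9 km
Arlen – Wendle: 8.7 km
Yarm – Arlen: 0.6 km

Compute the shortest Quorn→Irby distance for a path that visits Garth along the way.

Best Quorn to Garth: Quorn → Garth costing 2.5
Shortest Garth→Irby: Garth → Varne → Irby = 15.8
Total via Garth: 2.5 + 15.8 = 18.3 km.

18.3 km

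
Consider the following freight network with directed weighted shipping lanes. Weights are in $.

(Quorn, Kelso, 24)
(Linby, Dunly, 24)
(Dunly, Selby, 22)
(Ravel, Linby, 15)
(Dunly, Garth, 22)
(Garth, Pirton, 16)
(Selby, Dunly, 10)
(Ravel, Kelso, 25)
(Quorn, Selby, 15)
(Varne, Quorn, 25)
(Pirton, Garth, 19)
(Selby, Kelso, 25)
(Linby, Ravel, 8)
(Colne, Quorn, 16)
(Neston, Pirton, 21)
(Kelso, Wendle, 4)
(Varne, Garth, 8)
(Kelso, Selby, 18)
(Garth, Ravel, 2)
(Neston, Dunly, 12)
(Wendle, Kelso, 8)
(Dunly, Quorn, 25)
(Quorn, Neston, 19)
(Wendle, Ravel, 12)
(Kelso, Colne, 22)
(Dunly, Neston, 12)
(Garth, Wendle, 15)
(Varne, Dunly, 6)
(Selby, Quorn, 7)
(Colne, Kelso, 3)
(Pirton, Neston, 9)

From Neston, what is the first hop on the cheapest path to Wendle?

Compare a few routes:
Neston → Dunly → Selby → Kelso → Wendle: 12+22+25+4 = 63
Neston → Dunly → Garth → Wendle: 12+22+15 = 49
Neston → Dunly → Garth → Ravel → Kelso → Wendle: 12+22+2+25+4 = 65
Neston → Pirton → Garth → Wendle: 21+19+15 = 55
Cheapest is Neston → Dunly → Garth → Wendle at $49.
So from Neston the first move is to Dunly.

Dunly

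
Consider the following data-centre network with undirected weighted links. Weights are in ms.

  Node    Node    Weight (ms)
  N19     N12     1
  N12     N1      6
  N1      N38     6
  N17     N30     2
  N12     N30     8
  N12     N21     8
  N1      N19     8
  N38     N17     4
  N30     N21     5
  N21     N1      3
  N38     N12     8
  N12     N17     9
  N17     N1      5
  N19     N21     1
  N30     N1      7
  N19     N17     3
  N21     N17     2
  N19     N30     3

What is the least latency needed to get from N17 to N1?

Enumerating some paths:
N17–N30–N1: 2+7 = 9
N17–N19–N21–N1: 3+1+3 = 7
N17–N30–N19–N21–N1: 2+3+1+3 = 9
N17–N1: 5 = 5
Cheapest is N17–N1 at 5 ms.

5 ms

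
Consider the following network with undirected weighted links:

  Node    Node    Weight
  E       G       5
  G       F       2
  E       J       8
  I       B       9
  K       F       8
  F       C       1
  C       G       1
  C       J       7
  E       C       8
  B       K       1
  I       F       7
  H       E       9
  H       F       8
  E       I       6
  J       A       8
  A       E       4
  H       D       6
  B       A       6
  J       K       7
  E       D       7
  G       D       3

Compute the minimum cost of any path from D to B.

14

Settle nodes by increasing distance from D:
D: 0
G: 3  (via D)
C: 4  (via G)
F: 5  (via G)
H: 6  (via D)
E: 7  (via D)
A: 11  (via E)
J: 11  (via C)
I: 12  (via F)
K: 13  (via F)
B: 14  (via K)
Shortest route: D–G–F–K–B = 14.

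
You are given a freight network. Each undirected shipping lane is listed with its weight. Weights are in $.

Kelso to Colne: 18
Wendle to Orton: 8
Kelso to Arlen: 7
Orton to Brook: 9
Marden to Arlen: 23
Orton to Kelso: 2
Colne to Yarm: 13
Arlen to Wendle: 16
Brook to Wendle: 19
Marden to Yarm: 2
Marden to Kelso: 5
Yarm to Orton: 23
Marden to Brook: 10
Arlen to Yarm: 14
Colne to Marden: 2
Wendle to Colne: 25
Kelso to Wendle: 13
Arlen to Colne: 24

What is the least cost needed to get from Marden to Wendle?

Compare a few routes:
Marden–Kelso–Orton–Wendle: 5+2+8 = 15
Marden–Kelso–Wendle: 5+13 = 18
Marden–Brook–Orton–Wendle: 10+9+8 = 27
Marden–Colne–Wendle: 2+25 = 27
Cheapest is Marden–Kelso–Orton–Wendle at $15.

$15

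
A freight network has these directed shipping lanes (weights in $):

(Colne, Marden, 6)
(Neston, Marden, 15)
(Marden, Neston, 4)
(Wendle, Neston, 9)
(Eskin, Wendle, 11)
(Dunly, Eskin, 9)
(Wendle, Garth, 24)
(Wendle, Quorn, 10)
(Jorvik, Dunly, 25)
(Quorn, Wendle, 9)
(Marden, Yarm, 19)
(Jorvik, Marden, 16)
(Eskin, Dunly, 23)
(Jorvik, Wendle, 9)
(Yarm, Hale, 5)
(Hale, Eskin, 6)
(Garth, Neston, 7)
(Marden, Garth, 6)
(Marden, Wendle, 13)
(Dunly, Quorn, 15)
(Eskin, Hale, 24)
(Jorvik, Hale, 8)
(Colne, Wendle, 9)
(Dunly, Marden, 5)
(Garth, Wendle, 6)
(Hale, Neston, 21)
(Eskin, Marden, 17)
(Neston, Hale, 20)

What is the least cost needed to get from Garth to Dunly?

Settle nodes by increasing distance from Garth:
Garth: 0
Wendle: 6  (via Garth)
Neston: 7  (via Garth)
Quorn: 16  (via Wendle)
Marden: 22  (via Neston)
Hale: 27  (via Neston)
Eskin: 33  (via Hale)
Yarm: 41  (via Marden)
Dunly: 56  (via Eskin)
Shortest route: Garth → Neston → Hale → Eskin → Dunly = $56.

$56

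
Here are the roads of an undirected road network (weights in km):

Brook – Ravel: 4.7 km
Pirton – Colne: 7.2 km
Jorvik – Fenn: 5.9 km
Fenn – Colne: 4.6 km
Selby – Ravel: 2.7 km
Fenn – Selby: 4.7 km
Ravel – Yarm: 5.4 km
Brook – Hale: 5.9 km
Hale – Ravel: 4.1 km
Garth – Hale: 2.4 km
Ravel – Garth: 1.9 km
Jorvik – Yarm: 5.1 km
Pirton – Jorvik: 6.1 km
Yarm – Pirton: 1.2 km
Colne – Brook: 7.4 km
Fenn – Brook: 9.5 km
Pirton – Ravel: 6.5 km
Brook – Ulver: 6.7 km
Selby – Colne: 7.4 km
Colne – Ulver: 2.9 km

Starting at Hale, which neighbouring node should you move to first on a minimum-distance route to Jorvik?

Ravel

Compare a few routes:
Hale–Garth–Ravel–Yarm–Jorvik: 2.4+1.9+5.4+5.1 = 14.8
Hale–Ravel–Pirton–Jorvik: 4.1+6.5+6.1 = 16.7
Hale–Ravel–Yarm–Pirton–Jorvik: 4.1+5.4+1.2+6.1 = 16.8
Hale–Ravel–Yarm–Jorvik: 4.1+5.4+5.1 = 14.6
The minimum is 14.6 km via Hale–Ravel–Yarm–Jorvik.
So from Hale the first move is to Ravel.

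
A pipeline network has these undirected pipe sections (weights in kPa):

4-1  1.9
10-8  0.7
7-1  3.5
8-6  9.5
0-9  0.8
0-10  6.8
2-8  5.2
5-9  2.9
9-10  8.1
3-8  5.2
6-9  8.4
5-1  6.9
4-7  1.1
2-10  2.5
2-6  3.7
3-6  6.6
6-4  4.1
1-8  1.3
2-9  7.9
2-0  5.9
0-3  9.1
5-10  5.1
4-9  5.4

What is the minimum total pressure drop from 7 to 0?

7.3 kPa

Enumerating some paths:
7 - 4 - 1 - 8 - 10 - 0: 1.1+1.9+1.3+0.7+6.8 = 11.8
7 - 1 - 4 - 9 - 0: 3.5+1.9+5.4+0.8 = 11.6
7 - 4 - 9 - 0: 1.1+5.4+0.8 = 7.3
7 - 1 - 8 - 10 - 0: 3.5+1.3+0.7+6.8 = 12.3
The minimum is 7.3 kPa via 7 - 4 - 9 - 0.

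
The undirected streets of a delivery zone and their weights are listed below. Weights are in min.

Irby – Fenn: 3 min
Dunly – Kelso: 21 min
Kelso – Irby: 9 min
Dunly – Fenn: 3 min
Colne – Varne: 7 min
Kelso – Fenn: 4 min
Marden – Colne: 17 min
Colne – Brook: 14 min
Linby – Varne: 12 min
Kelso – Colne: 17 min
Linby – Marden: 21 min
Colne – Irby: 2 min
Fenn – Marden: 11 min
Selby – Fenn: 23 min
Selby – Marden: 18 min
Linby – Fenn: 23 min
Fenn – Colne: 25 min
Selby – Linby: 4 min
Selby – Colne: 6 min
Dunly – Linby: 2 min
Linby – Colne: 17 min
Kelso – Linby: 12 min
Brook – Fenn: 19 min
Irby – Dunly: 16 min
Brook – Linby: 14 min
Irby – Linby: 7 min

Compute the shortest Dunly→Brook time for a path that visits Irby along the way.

22 min

Best Dunly to Irby: Dunly–Fenn–Irby costing 6
Shortest Irby→Brook: Irby–Colne–Brook = 16
Total via Irby: 6 + 16 = 22 min.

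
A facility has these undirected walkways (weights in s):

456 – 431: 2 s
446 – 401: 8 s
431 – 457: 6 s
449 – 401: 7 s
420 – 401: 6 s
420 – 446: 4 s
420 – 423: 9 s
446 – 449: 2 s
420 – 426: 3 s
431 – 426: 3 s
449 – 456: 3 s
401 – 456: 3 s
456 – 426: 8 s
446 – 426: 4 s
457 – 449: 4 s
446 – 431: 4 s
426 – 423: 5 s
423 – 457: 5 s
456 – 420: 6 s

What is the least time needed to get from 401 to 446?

8 s

Enumerating some paths:
401–420–446: 6+4 = 10
401–446: 8 = 8
401–456–431–446: 3+2+4 = 9
401–449–446: 7+2 = 9
The minimum is 8 s via 401–446.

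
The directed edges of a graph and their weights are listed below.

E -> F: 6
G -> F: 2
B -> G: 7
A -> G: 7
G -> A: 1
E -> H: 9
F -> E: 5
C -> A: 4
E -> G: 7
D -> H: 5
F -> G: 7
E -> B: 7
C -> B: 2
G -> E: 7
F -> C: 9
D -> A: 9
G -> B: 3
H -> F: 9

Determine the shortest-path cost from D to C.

23

Running Dijkstra from D:
D: 0
H: 5  (via D)
A: 9  (via D)
F: 14  (via H)
G: 16  (via A)
B: 19  (via G)
E: 19  (via F)
C: 23  (via F)
Shortest route: D → H → F → C = 23.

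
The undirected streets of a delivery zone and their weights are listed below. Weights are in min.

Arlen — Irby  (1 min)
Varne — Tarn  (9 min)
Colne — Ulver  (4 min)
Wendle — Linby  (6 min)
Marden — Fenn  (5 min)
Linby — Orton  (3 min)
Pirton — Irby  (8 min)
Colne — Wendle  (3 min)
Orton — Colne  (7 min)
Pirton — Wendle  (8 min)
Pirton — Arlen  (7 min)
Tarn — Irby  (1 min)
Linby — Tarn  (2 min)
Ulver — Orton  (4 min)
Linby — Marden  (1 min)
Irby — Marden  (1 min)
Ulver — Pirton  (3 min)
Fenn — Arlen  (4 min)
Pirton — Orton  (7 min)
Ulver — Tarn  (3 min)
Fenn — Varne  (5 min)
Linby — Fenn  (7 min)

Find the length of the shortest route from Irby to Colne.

8 min

Shortest distances from Irby:
Irby: 0
Marden: 1  (via Irby)
Tarn: 1  (via Irby)
Arlen: 1  (via Irby)
Linby: 2  (via Marden)
Ulver: 4  (via Tarn)
Orton: 5  (via Linby)
Fenn: 5  (via Arlen)
Pirton: 7  (via Ulver)
Colne: 8  (via Ulver)
Shortest route: Irby–Tarn–Ulver–Colne = 8 min.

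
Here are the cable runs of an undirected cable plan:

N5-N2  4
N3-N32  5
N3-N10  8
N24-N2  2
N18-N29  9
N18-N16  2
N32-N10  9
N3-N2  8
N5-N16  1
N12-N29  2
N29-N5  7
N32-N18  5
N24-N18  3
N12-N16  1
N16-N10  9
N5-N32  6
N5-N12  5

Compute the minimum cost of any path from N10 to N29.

Enumerating some paths:
N10 - N16 - N5 - N29: 9+1+7 = 17
N10 - N16 - N5 - N12 - N29: 9+1+5+2 = 17
N10 - N16 - N12 - N29: 9+1+2 = 12
Cheapest is N10 - N16 - N12 - N29 at 12.

12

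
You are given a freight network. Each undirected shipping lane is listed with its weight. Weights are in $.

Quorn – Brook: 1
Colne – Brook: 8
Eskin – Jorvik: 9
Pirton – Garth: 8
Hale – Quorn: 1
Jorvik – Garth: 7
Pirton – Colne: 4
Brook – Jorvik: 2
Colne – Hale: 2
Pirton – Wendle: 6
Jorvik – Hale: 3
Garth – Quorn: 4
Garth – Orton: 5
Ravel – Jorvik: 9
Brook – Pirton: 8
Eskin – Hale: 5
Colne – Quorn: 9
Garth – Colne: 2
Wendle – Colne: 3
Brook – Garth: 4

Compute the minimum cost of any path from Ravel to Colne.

$14

Candidate routes:
Ravel–Jorvik–Brook–Garth–Colne: 9+2+4+2 = 17
Ravel–Jorvik–Brook–Quorn–Hale–Colne: 9+2+1+1+2 = 15
Ravel–Jorvik–Hale–Colne: 9+3+2 = 14
Cheapest is Ravel–Jorvik–Hale–Colne at $14.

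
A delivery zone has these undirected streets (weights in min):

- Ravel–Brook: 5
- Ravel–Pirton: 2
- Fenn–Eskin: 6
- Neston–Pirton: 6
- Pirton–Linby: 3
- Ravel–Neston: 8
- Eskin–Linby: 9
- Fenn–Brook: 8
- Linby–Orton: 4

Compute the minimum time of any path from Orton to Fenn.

Compare a few routes:
Orton → Linby → Eskin → Fenn: 4+9+6 = 19
Orton → Linby → Pirton → Ravel → Brook → Fenn: 4+3+2+5+8 = 22
Orton → Linby → Pirton → Neston → Ravel → Brook → Fenn: 4+3+6+8+5+8 = 34
The minimum is 19 min via Orton → Linby → Eskin → Fenn.

19 min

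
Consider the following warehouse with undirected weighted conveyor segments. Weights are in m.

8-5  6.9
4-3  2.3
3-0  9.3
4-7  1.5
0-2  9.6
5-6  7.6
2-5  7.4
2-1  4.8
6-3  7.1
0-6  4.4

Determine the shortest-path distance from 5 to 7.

18.5 m

Settle nodes by increasing distance from 5:
5: 0
8: 6.9  (via 5)
2: 7.4  (via 5)
6: 7.6  (via 5)
0: 12  (via 6)
1: 12.2  (via 2)
3: 14.7  (via 6)
4: 17  (via 3)
7: 18.5  (via 4)
Shortest route: 5–6–3–4–7 = 18.5 m.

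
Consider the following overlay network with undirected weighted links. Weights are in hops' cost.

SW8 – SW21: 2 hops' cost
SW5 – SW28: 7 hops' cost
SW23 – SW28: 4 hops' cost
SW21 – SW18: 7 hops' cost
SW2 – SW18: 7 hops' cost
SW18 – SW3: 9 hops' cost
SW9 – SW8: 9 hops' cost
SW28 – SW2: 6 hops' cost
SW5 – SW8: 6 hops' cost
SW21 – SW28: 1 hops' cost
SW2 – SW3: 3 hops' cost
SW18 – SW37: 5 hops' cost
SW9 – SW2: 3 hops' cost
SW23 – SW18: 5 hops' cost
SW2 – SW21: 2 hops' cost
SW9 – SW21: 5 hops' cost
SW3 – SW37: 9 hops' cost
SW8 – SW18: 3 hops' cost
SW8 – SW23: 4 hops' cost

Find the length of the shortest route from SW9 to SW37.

15 hops' cost

Running Dijkstra from SW9:
SW9: 0
SW2: 3  (via SW9)
SW21: 5  (via SW9)
SW28: 6  (via SW21)
SW3: 6  (via SW2)
SW8: 7  (via SW21)
SW18: 10  (via SW2)
SW23: 10  (via SW28)
SW5: 13  (via SW28)
SW37: 15  (via SW3)
Shortest route: SW9 → SW2 → SW3 → SW37 = 15 hops' cost.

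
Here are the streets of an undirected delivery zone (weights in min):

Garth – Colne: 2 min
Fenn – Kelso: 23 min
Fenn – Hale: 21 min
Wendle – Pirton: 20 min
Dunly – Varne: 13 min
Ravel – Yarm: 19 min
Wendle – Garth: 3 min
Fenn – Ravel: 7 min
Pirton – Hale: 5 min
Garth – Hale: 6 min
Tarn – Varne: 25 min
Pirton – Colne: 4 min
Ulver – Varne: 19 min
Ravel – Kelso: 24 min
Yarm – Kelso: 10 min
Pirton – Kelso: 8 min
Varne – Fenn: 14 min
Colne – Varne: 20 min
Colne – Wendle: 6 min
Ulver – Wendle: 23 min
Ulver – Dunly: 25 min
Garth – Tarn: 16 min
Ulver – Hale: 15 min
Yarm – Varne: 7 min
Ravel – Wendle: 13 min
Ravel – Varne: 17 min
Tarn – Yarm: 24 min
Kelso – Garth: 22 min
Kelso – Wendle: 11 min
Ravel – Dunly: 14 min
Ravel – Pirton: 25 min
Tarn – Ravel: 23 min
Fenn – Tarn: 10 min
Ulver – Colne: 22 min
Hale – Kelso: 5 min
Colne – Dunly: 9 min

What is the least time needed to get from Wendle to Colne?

Candidate routes:
Wendle - Colne: 6 = 6
Wendle - Garth - Colne: 3+2 = 5
The minimum is 5 min via Wendle - Garth - Colne.

5 min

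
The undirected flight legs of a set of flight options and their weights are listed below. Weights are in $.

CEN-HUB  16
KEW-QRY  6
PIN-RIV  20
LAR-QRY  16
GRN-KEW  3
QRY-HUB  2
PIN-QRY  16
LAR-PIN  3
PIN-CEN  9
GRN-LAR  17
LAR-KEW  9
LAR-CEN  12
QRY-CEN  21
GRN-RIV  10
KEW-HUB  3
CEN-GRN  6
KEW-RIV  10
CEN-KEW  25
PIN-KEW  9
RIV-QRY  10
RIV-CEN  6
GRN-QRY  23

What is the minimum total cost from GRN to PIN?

Enumerating some paths:
GRN–KEW–PIN: 3+9 = 12
GRN–KEW–LAR–PIN: 3+9+3 = 15
GRN–CEN–PIN: 6+9 = 15
The minimum is $12 via GRN–KEW–PIN.

$12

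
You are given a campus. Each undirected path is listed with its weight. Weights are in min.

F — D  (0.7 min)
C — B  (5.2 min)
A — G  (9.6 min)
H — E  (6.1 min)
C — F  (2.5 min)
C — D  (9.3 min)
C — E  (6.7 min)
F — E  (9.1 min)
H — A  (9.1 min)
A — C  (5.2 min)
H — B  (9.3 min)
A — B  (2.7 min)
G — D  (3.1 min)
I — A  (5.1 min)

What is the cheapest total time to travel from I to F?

Running Dijkstra from I:
I: 0
A: 5.1  (via I)
B: 7.8  (via A)
C: 10.3  (via A)
F: 12.8  (via C)
Shortest route: I → A → C → F = 12.8 min.

12.8 min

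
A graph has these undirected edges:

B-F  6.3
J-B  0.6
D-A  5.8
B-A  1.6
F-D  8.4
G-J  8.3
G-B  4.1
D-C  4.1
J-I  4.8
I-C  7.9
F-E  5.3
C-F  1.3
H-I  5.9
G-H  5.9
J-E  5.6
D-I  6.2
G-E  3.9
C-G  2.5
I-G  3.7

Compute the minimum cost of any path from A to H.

11.6

Candidate routes:
A → B → J → I → H: 1.6+0.6+4.8+5.9 = 12.9
A → B → G → H: 1.6+4.1+5.9 = 11.6
A → B → J → G → H: 1.6+0.6+8.3+5.9 = 16.4
A → B → G → I → H: 1.6+4.1+3.7+5.9 = 15.3
The minimum is 11.6 via A → B → G → H.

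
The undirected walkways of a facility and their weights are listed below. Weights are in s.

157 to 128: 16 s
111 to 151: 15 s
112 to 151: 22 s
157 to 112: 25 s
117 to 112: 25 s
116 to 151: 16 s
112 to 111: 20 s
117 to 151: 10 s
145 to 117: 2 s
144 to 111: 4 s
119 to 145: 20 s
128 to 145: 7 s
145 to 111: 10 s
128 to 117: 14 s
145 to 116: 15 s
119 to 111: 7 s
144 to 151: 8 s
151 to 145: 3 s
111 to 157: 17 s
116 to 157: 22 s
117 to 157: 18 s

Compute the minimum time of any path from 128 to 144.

18 s

Compare a few routes:
128 - 145 - 111 - 144: 7+10+4 = 21
128 - 145 - 151 - 144: 7+3+8 = 18
128 - 117 - 145 - 151 - 144: 14+2+3+8 = 27
128 - 145 - 117 - 151 - 144: 7+2+10+8 = 27
The minimum is 18 s via 128 - 145 - 151 - 144.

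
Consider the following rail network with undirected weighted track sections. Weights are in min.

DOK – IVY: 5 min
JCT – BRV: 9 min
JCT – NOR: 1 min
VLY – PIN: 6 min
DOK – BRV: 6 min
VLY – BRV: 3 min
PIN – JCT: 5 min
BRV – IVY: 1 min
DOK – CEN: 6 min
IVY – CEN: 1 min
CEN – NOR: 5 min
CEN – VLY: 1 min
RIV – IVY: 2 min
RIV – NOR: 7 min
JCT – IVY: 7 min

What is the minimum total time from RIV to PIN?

Shortest distances from RIV:
RIV: 0
IVY: 2  (via RIV)
BRV: 3  (via IVY)
CEN: 3  (via IVY)
VLY: 4  (via CEN)
NOR: 7  (via RIV)
DOK: 7  (via IVY)
JCT: 8  (via NOR)
PIN: 10  (via VLY)
Shortest route: RIV–IVY–CEN–VLY–PIN = 10 min.

10 min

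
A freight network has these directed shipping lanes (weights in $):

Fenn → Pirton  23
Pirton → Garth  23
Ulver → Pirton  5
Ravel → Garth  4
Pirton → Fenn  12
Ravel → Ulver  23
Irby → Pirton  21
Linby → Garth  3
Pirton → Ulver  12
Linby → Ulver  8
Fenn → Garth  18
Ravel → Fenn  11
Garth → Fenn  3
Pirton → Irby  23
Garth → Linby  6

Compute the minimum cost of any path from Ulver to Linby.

Shortest distances from Ulver:
Ulver: 0
Pirton: 5  (via Ulver)
Fenn: 17  (via Pirton)
Irby: 28  (via Pirton)
Garth: 28  (via Pirton)
Linby: 34  (via Garth)
Shortest route: Ulver–Pirton–Garth–Linby = $34.

$34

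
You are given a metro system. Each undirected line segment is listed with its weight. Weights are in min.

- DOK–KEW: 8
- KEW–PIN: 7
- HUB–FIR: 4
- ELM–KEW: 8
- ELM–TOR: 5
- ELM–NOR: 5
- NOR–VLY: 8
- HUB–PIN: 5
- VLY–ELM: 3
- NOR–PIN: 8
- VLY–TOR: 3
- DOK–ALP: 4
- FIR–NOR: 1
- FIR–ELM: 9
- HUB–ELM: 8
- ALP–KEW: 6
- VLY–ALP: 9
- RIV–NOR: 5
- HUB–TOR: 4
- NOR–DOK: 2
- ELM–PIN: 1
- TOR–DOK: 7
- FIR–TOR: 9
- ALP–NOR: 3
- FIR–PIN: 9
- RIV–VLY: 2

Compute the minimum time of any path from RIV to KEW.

13 min

Candidate routes:
RIV - VLY - ELM - KEW: 2+3+8 = 13
RIV - NOR - ALP - KEW: 5+3+6 = 14
The minimum is 13 min via RIV - VLY - ELM - KEW.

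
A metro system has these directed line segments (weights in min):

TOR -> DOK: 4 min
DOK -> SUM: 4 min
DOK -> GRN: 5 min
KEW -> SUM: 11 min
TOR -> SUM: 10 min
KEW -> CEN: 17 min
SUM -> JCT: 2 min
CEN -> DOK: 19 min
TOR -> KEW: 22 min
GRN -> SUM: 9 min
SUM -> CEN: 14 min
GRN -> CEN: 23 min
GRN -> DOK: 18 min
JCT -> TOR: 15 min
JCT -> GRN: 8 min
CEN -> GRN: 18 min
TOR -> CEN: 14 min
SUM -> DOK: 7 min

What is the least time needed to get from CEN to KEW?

Running Dijkstra from CEN:
CEN: 0
GRN: 18  (via CEN)
DOK: 19  (via CEN)
SUM: 23  (via DOK)
JCT: 25  (via SUM)
TOR: 40  (via JCT)
KEW: 62  (via TOR)
Shortest route: CEN–DOK–SUM–JCT–TOR–KEW = 62 min.

62 min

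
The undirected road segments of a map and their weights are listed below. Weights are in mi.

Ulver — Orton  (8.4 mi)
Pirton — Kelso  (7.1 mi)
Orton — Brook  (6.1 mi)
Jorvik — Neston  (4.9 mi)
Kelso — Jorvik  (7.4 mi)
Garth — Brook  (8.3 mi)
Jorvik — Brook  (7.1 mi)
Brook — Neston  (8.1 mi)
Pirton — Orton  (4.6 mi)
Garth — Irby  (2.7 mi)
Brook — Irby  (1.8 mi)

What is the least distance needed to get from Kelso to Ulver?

Candidate routes:
Kelso - Pirton - Orton - Ulver: 7.1+4.6+8.4 = 20.1
Kelso - Jorvik - Brook - Orton - Ulver: 7.4+7.1+6.1+8.4 = 29
Cheapest is Kelso - Pirton - Orton - Ulver at 20.1 mi.

20.1 mi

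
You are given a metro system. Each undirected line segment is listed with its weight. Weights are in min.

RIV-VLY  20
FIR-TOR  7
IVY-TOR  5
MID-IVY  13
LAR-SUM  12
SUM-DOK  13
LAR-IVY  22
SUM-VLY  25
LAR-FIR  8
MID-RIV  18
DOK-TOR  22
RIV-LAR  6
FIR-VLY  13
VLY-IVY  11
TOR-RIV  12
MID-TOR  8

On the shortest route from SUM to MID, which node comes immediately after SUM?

Compare a few routes:
SUM - LAR - RIV - TOR - MID: 12+6+12+8 = 38
SUM - LAR - FIR - TOR - MID: 12+8+7+8 = 35
SUM - LAR - RIV - MID: 12+6+18 = 36
Cheapest is SUM - LAR - FIR - TOR - MID at 35 min.
So from SUM the first move is to LAR.

LAR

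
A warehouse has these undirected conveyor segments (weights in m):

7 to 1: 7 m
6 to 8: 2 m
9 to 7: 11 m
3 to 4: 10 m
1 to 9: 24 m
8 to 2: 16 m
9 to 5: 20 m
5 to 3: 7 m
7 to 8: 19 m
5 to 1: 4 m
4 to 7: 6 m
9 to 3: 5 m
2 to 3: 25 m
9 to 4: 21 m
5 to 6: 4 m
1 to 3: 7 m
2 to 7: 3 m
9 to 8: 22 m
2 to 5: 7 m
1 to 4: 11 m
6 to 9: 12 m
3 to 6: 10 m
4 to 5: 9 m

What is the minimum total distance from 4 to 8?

Candidate routes:
4 - 3 - 6 - 8: 10+10+2 = 22
4 - 5 - 6 - 8: 9+4+2 = 15
4 - 1 - 5 - 6 - 8: 11+4+4+2 = 21
4 - 7 - 2 - 5 - 6 - 8: 6+3+7+4+2 = 22
The minimum is 15 m via 4 - 5 - 6 - 8.

15 m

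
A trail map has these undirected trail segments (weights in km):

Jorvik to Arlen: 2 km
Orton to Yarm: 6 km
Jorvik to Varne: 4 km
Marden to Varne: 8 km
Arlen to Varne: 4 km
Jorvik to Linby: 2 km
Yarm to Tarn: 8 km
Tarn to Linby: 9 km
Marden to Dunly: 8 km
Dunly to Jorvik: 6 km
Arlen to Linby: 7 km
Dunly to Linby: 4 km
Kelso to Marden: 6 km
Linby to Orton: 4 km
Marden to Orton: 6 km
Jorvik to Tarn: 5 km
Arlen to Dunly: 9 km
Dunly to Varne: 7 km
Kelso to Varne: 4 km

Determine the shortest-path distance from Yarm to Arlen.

Enumerating some paths:
Yarm–Orton–Linby–Jorvik–Arlen: 6+4+2+2 = 14
Yarm–Orton–Linby–Arlen: 6+4+7 = 17
Yarm–Tarn–Jorvik–Arlen: 8+5+2 = 15
Yarm–Orton–Linby–Jorvik–Varne–Arlen: 6+4+2+4+4 = 20
Cheapest is Yarm–Orton–Linby–Jorvik–Arlen at 14 km.

14 km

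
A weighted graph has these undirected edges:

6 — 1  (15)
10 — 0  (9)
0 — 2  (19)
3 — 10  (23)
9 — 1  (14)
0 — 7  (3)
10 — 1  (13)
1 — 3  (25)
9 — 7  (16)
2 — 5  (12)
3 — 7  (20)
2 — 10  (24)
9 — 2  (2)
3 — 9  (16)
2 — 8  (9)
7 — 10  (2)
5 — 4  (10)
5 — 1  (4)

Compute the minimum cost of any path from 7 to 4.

29

Enumerating some paths:
7 → 10 → 1 → 5 → 4: 2+13+4+10 = 29
7 → 0 → 10 → 1 → 5 → 4: 3+9+13+4+10 = 39
Cheapest is 7 → 10 → 1 → 5 → 4 at 29.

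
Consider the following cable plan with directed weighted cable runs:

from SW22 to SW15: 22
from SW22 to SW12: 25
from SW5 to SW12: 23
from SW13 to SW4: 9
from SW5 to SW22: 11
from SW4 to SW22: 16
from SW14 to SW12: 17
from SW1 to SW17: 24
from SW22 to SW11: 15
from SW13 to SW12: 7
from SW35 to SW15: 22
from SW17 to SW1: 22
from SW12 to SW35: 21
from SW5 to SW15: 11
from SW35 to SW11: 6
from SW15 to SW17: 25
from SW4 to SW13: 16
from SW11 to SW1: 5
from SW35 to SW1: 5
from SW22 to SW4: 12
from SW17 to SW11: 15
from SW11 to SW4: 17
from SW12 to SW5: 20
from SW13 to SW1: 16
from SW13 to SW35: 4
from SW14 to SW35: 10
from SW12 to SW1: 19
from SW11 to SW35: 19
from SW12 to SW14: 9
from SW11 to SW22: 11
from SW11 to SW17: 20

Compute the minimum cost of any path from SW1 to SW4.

Shortest distances from SW1:
SW1: 0
SW17: 24  (via SW1)
SW11: 39  (via SW17)
SW22: 50  (via SW11)
SW4: 56  (via SW11)
Shortest route: SW1 → SW17 → SW11 → SW4 = 56.

56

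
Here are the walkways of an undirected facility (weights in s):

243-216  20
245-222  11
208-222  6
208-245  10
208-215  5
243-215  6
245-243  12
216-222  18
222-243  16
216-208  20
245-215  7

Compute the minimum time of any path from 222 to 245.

11 s

Compare a few routes:
222 → 208 → 245: 6+10 = 16
222 → 245: 11 = 11
The minimum is 11 s via 222 → 245.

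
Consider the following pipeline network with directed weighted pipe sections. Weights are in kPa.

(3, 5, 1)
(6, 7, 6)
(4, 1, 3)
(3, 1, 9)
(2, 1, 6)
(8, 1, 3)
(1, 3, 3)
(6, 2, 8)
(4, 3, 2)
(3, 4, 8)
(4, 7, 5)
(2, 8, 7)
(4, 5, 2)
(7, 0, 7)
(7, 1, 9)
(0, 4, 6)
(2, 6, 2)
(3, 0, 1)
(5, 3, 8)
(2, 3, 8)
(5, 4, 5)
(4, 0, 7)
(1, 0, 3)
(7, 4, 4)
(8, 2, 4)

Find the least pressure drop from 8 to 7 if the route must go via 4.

17 kPa

Best 8 to 4: 8–1–0–4 costing 12
Shortest 4→7: 4–7 = 5
Total via 4: 12 + 5 = 17 kPa.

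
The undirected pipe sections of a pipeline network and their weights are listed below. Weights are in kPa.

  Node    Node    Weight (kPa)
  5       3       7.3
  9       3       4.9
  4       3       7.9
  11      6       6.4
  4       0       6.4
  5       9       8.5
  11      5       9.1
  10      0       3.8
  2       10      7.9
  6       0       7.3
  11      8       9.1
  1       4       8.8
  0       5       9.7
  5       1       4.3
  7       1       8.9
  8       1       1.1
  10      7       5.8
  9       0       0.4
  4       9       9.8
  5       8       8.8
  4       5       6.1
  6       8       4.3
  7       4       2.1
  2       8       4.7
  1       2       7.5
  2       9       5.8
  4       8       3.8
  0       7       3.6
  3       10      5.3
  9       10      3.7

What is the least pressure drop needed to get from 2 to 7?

Running Dijkstra from 2:
2: 0
8: 4.7  (via 2)
1: 5.8  (via 8)
9: 5.8  (via 2)
0: 6.2  (via 9)
10: 7.9  (via 2)
4: 8.5  (via 8)
6: 9  (via 8)
7: 9.8  (via 0)
Shortest route: 2–9–0–7 = 9.8 kPa.

9.8 kPa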